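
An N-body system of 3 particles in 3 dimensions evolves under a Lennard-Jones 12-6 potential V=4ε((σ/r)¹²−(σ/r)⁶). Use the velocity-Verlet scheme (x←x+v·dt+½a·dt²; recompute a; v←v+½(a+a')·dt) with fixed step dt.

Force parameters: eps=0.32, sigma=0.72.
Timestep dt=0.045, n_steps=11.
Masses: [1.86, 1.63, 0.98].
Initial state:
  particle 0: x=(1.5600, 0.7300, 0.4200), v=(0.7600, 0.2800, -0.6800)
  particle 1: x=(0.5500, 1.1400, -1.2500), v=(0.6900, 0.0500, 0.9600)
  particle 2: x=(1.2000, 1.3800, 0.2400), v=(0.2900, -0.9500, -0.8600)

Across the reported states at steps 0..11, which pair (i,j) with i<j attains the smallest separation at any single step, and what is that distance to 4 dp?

pair (1,2), distance 0.6487

step 0: x0=(1.5600, 0.7300, 0.4200) x1=(0.5500, 1.1400, -1.2500) x2=(1.2000, 1.3800, 0.2400)
step 1: x0=(1.5949, 0.7413, 0.3898) x1=(0.5811, 1.1423, -1.2068) x2=(1.2117, 1.3397, 0.2006)
step 2: x0=(1.6338, 0.7464, 0.3615) x1=(0.6122, 1.1445, -1.1635) x2=(1.2158, 1.3112, 0.1574)
step 3: x0=(1.6775, 0.7450, 0.3355) x1=(0.6433, 1.1468, -1.1201) x2=(1.2106, 1.2950, 0.1095)
step 4: x0=(1.7237, 0.7406, 0.3108) x1=(0.6745, 1.1490, -1.0766) x2=(1.2006, 1.2845, 0.0592)
step 5: x0=(1.7703, 0.7358, 0.2862) x1=(0.7058, 1.1513, -1.0328) x2=(1.1897, 1.2746, 0.0081)
step 6: x0=(1.8163, 0.7316, 0.2613) x1=(0.7373, 1.1537, -0.9886) x2=(1.1795, 1.2637, -0.0432)
step 7: x0=(1.8615, 0.7280, 0.2361) x1=(0.7692, 1.1561, -0.9438) x2=(1.1704, 1.2513, -0.0947)
step 8: x0=(1.9058, 0.7251, 0.2104) x1=(0.8016, 1.1586, -0.8978) x2=(1.1621, 1.2376, -0.1474)
step 9: x0=(1.9494, 0.7227, 0.1843) x1=(0.8344, 1.1612, -0.8510) x2=(1.1544, 1.2228, -0.2007)
step 10: x0=(1.9923, 0.7207, 0.1579) x1=(0.8624, 1.1628, -0.8139) x2=(1.1559, 1.2087, -0.2372)
step 11: x0=(2.0346, 0.7190, 0.1312) x1=(0.8564, 1.1592, -0.8437) x2=(1.2151, 1.2029, -0.1618)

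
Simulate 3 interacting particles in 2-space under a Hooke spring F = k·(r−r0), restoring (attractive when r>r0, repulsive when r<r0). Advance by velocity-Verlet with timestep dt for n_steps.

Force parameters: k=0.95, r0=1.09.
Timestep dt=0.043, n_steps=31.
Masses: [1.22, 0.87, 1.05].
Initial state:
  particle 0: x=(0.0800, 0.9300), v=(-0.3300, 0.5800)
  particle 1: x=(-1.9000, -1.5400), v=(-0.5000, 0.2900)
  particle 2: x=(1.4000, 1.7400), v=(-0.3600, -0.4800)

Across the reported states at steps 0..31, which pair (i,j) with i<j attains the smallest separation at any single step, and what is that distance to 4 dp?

pair (0,1), distance 0.3173

step 0: x0=(0.0800, 0.9300) x1=(-1.9000, -1.5400) x2=(1.4000, 1.7400)
step 1: x0=(0.0652, 0.9539) x1=(-1.9176, -1.5234) x2=(1.3821, 1.7171)
step 2: x0=(0.0490, 0.9759) x1=(-1.9276, -1.4984) x2=(1.3593, 1.6896)
step 3: x0=(0.0314, 0.9957) x1=(-1.9298, -1.4653) x2=(1.3318, 1.6578)
step 4: x0=(0.0125, 1.0135) x1=(-1.9245, -1.4242) x2=(1.2995, 1.6217)
step 5: x0=(-0.0078, 1.0292) x1=(-1.9117, -1.3752) x2=(1.2627, 1.5815)
step 6: x0=(-0.0294, 1.0429) x1=(-1.8916, -1.3186) x2=(1.2215, 1.5375)
step 7: x0=(-0.0525, 1.0545) x1=(-1.8645, -1.2548) x2=(1.1760, 1.4897)
step 8: x0=(-0.0768, 1.0641) x1=(-1.8305, -1.1839) x2=(1.1264, 1.4385)
step 9: x0=(-0.1025, 1.0718) x1=(-1.7901, -1.1063) x2=(1.0730, 1.3840)
step 10: x0=(-0.1295, 1.0776) x1=(-1.7435, -1.0226) x2=(1.0160, 1.3264)
step 11: x0=(-0.1578, 1.0817) x1=(-1.6910, -0.9330) x2=(0.9556, 1.2661)
step 12: x0=(-0.1873, 1.0842) x1=(-1.6332, -0.8381) x2=(0.8921, 1.2033)
step 13: x0=(-0.2179, 1.0851) x1=(-1.5704, -0.7383) x2=(0.8258, 1.1382)
step 14: x0=(-0.2495, 1.0847) x1=(-1.5030, -0.6341) x2=(0.7570, 1.0711)
step 15: x0=(-0.2822, 1.0831) x1=(-1.4316, -0.5262) x2=(0.6860, 1.0022)
step 16: x0=(-0.3158, 1.0804) x1=(-1.3567, -0.4150) x2=(0.6132, 0.9318)
step 17: x0=(-0.3502, 1.0769) x1=(-1.2787, -0.3011) x2=(0.5388, 0.8602)
step 18: x0=(-0.3853, 1.0728) x1=(-1.1983, -0.1851) x2=(0.4632, 0.7875)
step 19: x0=(-0.4210, 1.0683) x1=(-1.1160, -0.0675) x2=(0.3867, 0.7140)
step 20: x0=(-0.4572, 1.0636) x1=(-1.0324, 0.0510) x2=(0.3096, 0.6399)
step 21: x0=(-0.4936, 1.0589) x1=(-0.9480, 0.1700) x2=(0.2323, 0.5654)
step 22: x0=(-0.5303, 1.0546) x1=(-0.8634, 0.2889) x2=(0.1550, 0.4906)
step 23: x0=(-0.5670, 1.0508) x1=(-0.7791, 0.4073) x2=(0.0780, 0.4156)
step 24: x0=(-0.6038, 1.0477) x1=(-0.6955, 0.5249) x2=(0.0017, 0.3404)
step 25: x0=(-0.6405, 1.0456) x1=(-0.6128, 0.6416) x2=(-0.0739, 0.2649)
step 26: x0=(-0.6775, 1.0446) x1=(-0.5308, 0.7574) x2=(-0.1487, 0.1887)
step 27: x0=(-0.7150, 1.0447) x1=(-0.4485, 0.8725) x2=(-0.2231, 0.1119)
step 28: x0=(-0.7534, 1.0455) x1=(-0.3651, 0.9873) x2=(-0.2973, 0.0345)
step 29: x0=(-0.7929, 1.0463) x1=(-0.2803, 1.1022) x2=(-0.3716, -0.0430)
step 30: x0=(-0.8331, 1.0470) x1=(-0.1943, 1.2171) x2=(-0.4458, -0.1204)
step 31: x0=(-0.8738, 1.0474) x1=(-0.1076, 1.3317) x2=(-0.5201, -0.1970)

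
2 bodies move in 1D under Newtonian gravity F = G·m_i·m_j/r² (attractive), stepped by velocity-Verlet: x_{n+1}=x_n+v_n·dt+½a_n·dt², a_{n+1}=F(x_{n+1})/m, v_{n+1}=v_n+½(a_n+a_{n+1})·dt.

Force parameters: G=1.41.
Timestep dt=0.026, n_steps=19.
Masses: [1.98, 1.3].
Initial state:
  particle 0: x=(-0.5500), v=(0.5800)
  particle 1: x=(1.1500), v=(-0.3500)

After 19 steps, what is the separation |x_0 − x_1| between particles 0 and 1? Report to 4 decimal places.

0.9840

step 0: x0=(-0.5500) x1=(1.1500)
step 1: x0=(-0.5347) x1=(1.1406)
step 2: x0=(-0.5190) x1=(1.1305)
step 3: x0=(-0.5028) x1=(1.1197)
step 4: x0=(-0.4861) x1=(1.1082)
step 5: x0=(-0.4690) x1=(1.0959)
step 6: x0=(-0.4513) x1=(1.0829)
step 7: x0=(-0.4331) x1=(1.0691)
step 8: x0=(-0.4144) x1=(1.0544)
step 9: x0=(-0.3951) x1=(1.0389)
step 10: x0=(-0.3752) x1=(1.0224)
step 11: x0=(-0.3546) x1=(1.0050)
step 12: x0=(-0.3334) x1=(0.9866)
step 13: x0=(-0.3115) x1=(0.9670)
step 14: x0=(-0.2888) x1=(0.9464)
step 15: x0=(-0.2653) x1=(0.9244)
step 16: x0=(-0.2410) x1=(0.9012)
step 17: x0=(-0.2156) x1=(0.8765)
step 18: x0=(-0.1893) x1=(0.8502)
step 19: x0=(-0.1618) x1=(0.8222)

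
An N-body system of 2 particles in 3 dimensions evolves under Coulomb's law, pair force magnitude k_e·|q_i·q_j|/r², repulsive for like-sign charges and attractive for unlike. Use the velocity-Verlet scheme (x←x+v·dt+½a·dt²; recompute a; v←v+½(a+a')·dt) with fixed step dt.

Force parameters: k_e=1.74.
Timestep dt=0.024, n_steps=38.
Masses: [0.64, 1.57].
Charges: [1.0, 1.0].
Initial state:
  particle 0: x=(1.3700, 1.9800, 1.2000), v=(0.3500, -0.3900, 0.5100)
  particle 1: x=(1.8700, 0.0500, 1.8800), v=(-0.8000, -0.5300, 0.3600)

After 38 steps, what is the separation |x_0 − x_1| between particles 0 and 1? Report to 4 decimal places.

2.5240

step 0: x0=(1.3700, 1.9800, 1.2000) x1=(1.8700, 0.0500, 1.8800)
step 1: x0=(1.3784, 1.9708, 1.2122) x1=(1.8508, 0.0372, 1.8887)
step 2: x0=(1.3866, 1.9619, 1.2243) x1=(1.8317, 0.0243, 1.8974)
step 3: x0=(1.3948, 1.9534, 1.2362) x1=(1.8125, 0.0112, 1.9061)
step 4: x0=(1.4030, 1.9452, 1.2480) x1=(1.7935, -0.0019, 1.9149)
step 5: x0=(1.4110, 1.9373, 1.2598) x1=(1.7744, -0.0153, 1.9238)
step 6: x0=(1.4190, 1.9297, 1.2714) x1=(1.7554, -0.0287, 1.9327)
step 7: x0=(1.4270, 1.9225, 1.2829) x1=(1.7363, -0.0423, 1.9416)
step 8: x0=(1.4349, 1.9156, 1.2943) x1=(1.7173, -0.0560, 1.9506)
step 9: x0=(1.4427, 1.9091, 1.3056) x1=(1.6984, -0.0699, 1.9596)
step 10: x0=(1.4505, 1.9029, 1.3167) x1=(1.6794, -0.0839, 1.9687)
step 11: x0=(1.4583, 1.8970, 1.3278) x1=(1.6605, -0.0981, 1.9778)
step 12: x0=(1.4660, 1.8915, 1.3387) x1=(1.6415, -0.1123, 1.9870)
step 13: x0=(1.4737, 1.8863, 1.3496) x1=(1.6226, -0.1267, 1.9962)
step 14: x0=(1.4814, 1.8814, 1.3603) x1=(1.6037, -0.1413, 2.0055)
step 15: x0=(1.4891, 1.8768, 1.3709) x1=(1.5848, -0.1560, 2.0148)
step 16: x0=(1.4967, 1.8726, 1.3815) x1=(1.5659, -0.1708, 2.0241)
step 17: x0=(1.5043, 1.8687, 1.3919) x1=(1.5471, -0.1857, 2.0335)
step 18: x0=(1.5120, 1.8651, 1.4022) x1=(1.5282, -0.2008, 2.0429)
step 19: x0=(1.5196, 1.8619, 1.4124) x1=(1.5093, -0.2160, 2.0524)
step 20: x0=(1.5272, 1.8589, 1.4226) x1=(1.4904, -0.2314, 2.0619)
step 21: x0=(1.5348, 1.8563, 1.4326) x1=(1.4715, -0.2468, 2.0714)
step 22: x0=(1.5425, 1.8540, 1.4425) x1=(1.4526, -0.2624, 2.0810)
step 23: x0=(1.5501, 1.8520, 1.4524) x1=(1.4337, -0.2781, 2.0906)
step 24: x0=(1.5578, 1.8503, 1.4621) x1=(1.4148, -0.2940, 2.1003)
step 25: x0=(1.5655, 1.8489, 1.4718) x1=(1.3959, -0.3099, 2.1099)
step 26: x0=(1.5732, 1.8477, 1.4814) x1=(1.3770, -0.3260, 2.1197)
step 27: x0=(1.5809, 1.8469, 1.4909) x1=(1.3581, -0.3422, 2.1294)
step 28: x0=(1.5887, 1.8464, 1.5003) x1=(1.3391, -0.3585, 2.1392)
step 29: x0=(1.5965, 1.8461, 1.5096) x1=(1.3202, -0.3749, 2.1490)
step 30: x0=(1.6043, 1.8461, 1.5189) x1=(1.3012, -0.3915, 2.1589)
step 31: x0=(1.6122, 1.8464, 1.5280) x1=(1.2822, -0.4081, 2.1688)
step 32: x0=(1.6201, 1.8470, 1.5371) x1=(1.2632, -0.4249, 2.1787)
step 33: x0=(1.6280, 1.8478, 1.5461) x1=(1.2442, -0.4418, 2.1887)
step 34: x0=(1.6360, 1.8488, 1.5551) x1=(1.2252, -0.4587, 2.1987)
step 35: x0=(1.6441, 1.8502, 1.5640) x1=(1.2061, -0.4758, 2.2087)
step 36: x0=(1.6521, 1.8517, 1.5728) x1=(1.1871, -0.4930, 2.2187)
step 37: x0=(1.6603, 1.8535, 1.5815) x1=(1.1680, -0.5103, 2.2288)
step 38: x0=(1.6684, 1.8556, 1.5902) x1=(1.1489, -0.5276, 2.2389)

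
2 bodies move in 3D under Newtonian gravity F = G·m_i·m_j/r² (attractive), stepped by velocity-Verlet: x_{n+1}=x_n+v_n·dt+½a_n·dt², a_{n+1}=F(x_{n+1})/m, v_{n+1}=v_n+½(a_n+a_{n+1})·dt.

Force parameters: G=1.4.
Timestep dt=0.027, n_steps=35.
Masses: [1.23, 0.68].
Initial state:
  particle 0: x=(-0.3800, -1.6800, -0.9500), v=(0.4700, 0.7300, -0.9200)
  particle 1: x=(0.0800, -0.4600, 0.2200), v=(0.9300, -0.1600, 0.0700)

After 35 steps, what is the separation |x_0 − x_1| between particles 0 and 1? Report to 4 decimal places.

1.9913

step 0: x0=(-0.3800, -1.6800, -0.9500) x1=(0.0800, -0.4600, 0.2200)
step 1: x0=(-0.3673, -1.6602, -0.9748) x1=(0.1051, -0.4645, 0.2218)
step 2: x0=(-0.3545, -1.6403, -0.9994) x1=(0.1300, -0.4692, 0.2232)
step 3: x0=(-0.3417, -1.6202, -1.0238) x1=(0.1548, -0.4742, 0.2244)
step 4: x0=(-0.3288, -1.5999, -1.0481) x1=(0.1796, -0.4795, 0.2253)
step 5: x0=(-0.3158, -1.5796, -1.0723) x1=(0.2042, -0.4850, 0.2260)
step 6: x0=(-0.3028, -1.5591, -1.0962) x1=(0.2287, -0.4908, 0.2263)
step 7: x0=(-0.2897, -1.5384, -1.1201) x1=(0.2530, -0.4968, 0.2263)
step 8: x0=(-0.2765, -1.5176, -1.1437) x1=(0.2773, -0.5030, 0.2261)
step 9: x0=(-0.2633, -1.4968, -1.1672) x1=(0.3014, -0.5095, 0.2255)
step 10: x0=(-0.2500, -1.4757, -1.1905) x1=(0.3254, -0.5161, 0.2247)
step 11: x0=(-0.2366, -1.4546, -1.2137) x1=(0.3493, -0.5230, 0.2235)
step 12: x0=(-0.2232, -1.4334, -1.2367) x1=(0.3731, -0.5301, 0.2220)
step 13: x0=(-0.2097, -1.4121, -1.2595) x1=(0.3967, -0.5373, 0.2203)
step 14: x0=(-0.1961, -1.3906, -1.2821) x1=(0.4202, -0.5448, 0.2182)
step 15: x0=(-0.1824, -1.3691, -1.3046) x1=(0.4436, -0.5524, 0.2158)
step 16: x0=(-0.1687, -1.3475, -1.3269) x1=(0.4669, -0.5602, 0.2131)
step 17: x0=(-0.1549, -1.3258, -1.3490) x1=(0.4900, -0.5681, 0.2101)
step 18: x0=(-0.1411, -1.3040, -1.3710) x1=(0.5130, -0.5762, 0.2068)
step 19: x0=(-0.1272, -1.2821, -1.3928) x1=(0.5359, -0.5845, 0.2032)
step 20: x0=(-0.1132, -1.2601, -1.4144) x1=(0.5586, -0.5928, 0.1992)
step 21: x0=(-0.0991, -1.2381, -1.4359) x1=(0.5813, -0.6013, 0.1950)
step 22: x0=(-0.0850, -1.2160, -1.4572) x1=(0.6037, -0.6099, 0.1904)
step 23: x0=(-0.0708, -1.1939, -1.4783) x1=(0.6261, -0.6187, 0.1856)
step 24: x0=(-0.0565, -1.1717, -1.4992) x1=(0.6483, -0.6275, 0.1804)
step 25: x0=(-0.0421, -1.1494, -1.5200) x1=(0.6704, -0.6364, 0.1750)
step 26: x0=(-0.0277, -1.1271, -1.5406) x1=(0.6924, -0.6455, 0.1692)
step 27: x0=(-0.0132, -1.1047, -1.5610) x1=(0.7143, -0.6546, 0.1631)
step 28: x0=(0.0014, -1.0823, -1.5813) x1=(0.7360, -0.6638, 0.1567)
step 29: x0=(0.0160, -1.0599, -1.6014) x1=(0.7576, -0.6730, 0.1500)
step 30: x0=(0.0307, -1.0374, -1.6213) x1=(0.7790, -0.6824, 0.1430)
step 31: x0=(0.0455, -1.0149, -1.6411) x1=(0.8004, -0.6918, 0.1357)
step 32: x0=(0.0603, -0.9924, -1.6607) x1=(0.8216, -0.7012, 0.1282)
step 33: x0=(0.0752, -0.9698, -1.6801) x1=(0.8427, -0.7107, 0.1203)
step 34: x0=(0.0902, -0.9472, -1.6994) x1=(0.8636, -0.7202, 0.1121)
step 35: x0=(0.1053, -0.9246, -1.7185) x1=(0.8845, -0.7298, 0.1036)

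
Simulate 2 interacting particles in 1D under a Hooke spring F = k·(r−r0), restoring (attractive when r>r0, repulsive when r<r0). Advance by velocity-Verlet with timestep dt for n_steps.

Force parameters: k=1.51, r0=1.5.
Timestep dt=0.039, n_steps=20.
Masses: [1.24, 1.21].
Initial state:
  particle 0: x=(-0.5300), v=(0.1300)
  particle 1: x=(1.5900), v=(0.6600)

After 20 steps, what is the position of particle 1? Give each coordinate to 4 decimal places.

step 0: x0=(-0.5300) x1=(1.5900)
step 1: x0=(-0.5244) x1=(1.6152)
step 2: x0=(-0.5175) x1=(1.6391)
step 3: x0=(-0.5095) x1=(1.6618)
step 4: x0=(-0.5002) x1=(1.6832)
step 5: x0=(-0.4896) x1=(1.7033)
step 6: x0=(-0.4778) x1=(1.7221)
step 7: x0=(-0.4647) x1=(1.7396)
step 8: x0=(-0.4502) x1=(1.7557)
step 9: x0=(-0.4345) x1=(1.7705)
step 10: x0=(-0.4174) x1=(1.7840)
step 11: x0=(-0.3991) x1=(1.7961)
step 12: x0=(-0.3794) x1=(1.8069)
step 13: x0=(-0.3585) x1=(1.8164)
step 14: x0=(-0.3364) x1=(1.8247)
step 15: x0=(-0.3130) x1=(1.8316)
step 16: x0=(-0.2884) x1=(1.8374)
step 17: x0=(-0.2627) x1=(1.8420)
step 18: x0=(-0.2358) x1=(1.8454)
step 19: x0=(-0.2079) x1=(1.8477)
step 20: x0=(-0.1789) x1=(1.8489)

(1.8489)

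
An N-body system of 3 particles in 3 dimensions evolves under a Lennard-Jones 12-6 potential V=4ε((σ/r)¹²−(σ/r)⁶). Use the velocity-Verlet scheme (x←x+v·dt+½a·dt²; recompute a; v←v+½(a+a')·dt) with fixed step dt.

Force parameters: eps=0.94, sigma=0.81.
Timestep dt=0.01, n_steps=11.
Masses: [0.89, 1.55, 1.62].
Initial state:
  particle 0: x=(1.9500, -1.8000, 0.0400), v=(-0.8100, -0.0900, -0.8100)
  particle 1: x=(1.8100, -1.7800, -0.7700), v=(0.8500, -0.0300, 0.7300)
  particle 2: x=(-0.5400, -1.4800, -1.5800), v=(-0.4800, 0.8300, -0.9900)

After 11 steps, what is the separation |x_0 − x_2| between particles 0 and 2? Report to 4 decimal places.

3.1083

step 0: x0=(1.9500, -1.8000, 0.0400) x1=(1.8100, -1.7800, -0.7700) x2=(-0.5400, -1.4800, -1.5800)
step 1: x0=(1.9421, -1.8009, 0.0330) x1=(1.8184, -1.7803, -0.7634) x2=(-0.5448, -1.4717, -1.5899)
step 2: x0=(1.9347, -1.8019, 0.0295) x1=(1.8265, -1.7805, -0.7587) x2=(-0.5496, -1.4634, -1.5998)
step 3: x0=(1.9279, -1.8031, 0.0302) x1=(1.8342, -1.7807, -0.7564) x2=(-0.5544, -1.4551, -1.6097)
step 4: x0=(1.9217, -1.8043, 0.0355) x1=(1.8416, -1.7808, -0.7568) x2=(-0.5592, -1.4468, -1.6196)
step 5: x0=(1.9159, -1.8057, 0.0451) x1=(1.8488, -1.7808, -0.7597) x2=(-0.5640, -1.4385, -1.6295)
step 6: x0=(1.9103, -1.8072, 0.0579) x1=(1.8558, -1.7808, -0.7644) x2=(-0.5688, -1.4302, -1.6394)
step 7: x0=(1.9050, -1.8088, 0.0730) x1=(1.8628, -1.7807, -0.7704) x2=(-0.5736, -1.4219, -1.6493)
step 8: x0=(1.8996, -1.8104, 0.0893) x1=(1.8697, -1.7806, -0.7771) x2=(-0.5784, -1.4136, -1.6592)
step 9: x0=(1.8943, -1.8120, 0.1062) x1=(1.8766, -1.7804, -0.7842) x2=(-0.5832, -1.4053, -1.6691)
step 10: x0=(1.8890, -1.8136, 0.1234) x1=(1.8835, -1.7803, -0.7914) x2=(-0.5880, -1.3970, -1.6790)
step 11: x0=(1.8837, -1.8153, 0.1405) x1=(1.8904, -1.7802, -0.7986) x2=(-0.5928, -1.3887, -1.6889)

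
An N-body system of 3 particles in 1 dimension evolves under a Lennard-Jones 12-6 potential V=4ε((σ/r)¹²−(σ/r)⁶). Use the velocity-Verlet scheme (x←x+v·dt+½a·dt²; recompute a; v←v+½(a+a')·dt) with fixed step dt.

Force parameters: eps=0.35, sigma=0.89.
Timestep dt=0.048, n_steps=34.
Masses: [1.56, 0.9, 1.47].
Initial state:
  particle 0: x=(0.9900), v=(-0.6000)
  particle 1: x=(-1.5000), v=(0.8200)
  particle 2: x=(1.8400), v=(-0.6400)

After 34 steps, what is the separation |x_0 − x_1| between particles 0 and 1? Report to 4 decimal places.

2.6999

step 0: x0=(0.9900) x1=(-1.5000) x2=(1.8400)
step 1: x0=(0.9455) x1=(-1.4606) x2=(1.8260)
step 2: x0=(0.8839) x1=(-1.4212) x2=(1.8300)
step 3: x0=(0.8188) x1=(-1.3818) x2=(1.8378)
step 4: x0=(0.7543) x1=(-1.3423) x2=(1.8449)
step 5: x0=(0.6911) x1=(-1.3028) x2=(1.8505)
step 6: x0=(0.6292) x1=(-1.2632) x2=(1.8548)
step 7: x0=(0.5682) x1=(-1.2234) x2=(1.8580)
step 8: x0=(0.5080) x1=(-1.1835) x2=(1.8602)
step 9: x0=(0.4482) x1=(-1.1433) x2=(1.8619)
step 10: x0=(0.3887) x1=(-1.1027) x2=(1.8630)
step 11: x0=(0.3293) x1=(-1.0615) x2=(1.8637)
step 12: x0=(0.2695) x1=(-1.0194) x2=(1.8641)
step 13: x0=(0.2092) x1=(-0.9759) x2=(1.8643)
step 14: x0=(0.1479) x1=(-0.9303) x2=(1.8643)
step 15: x0=(0.0853) x1=(-0.8824) x2=(1.8641)
step 16: x0=(0.0245) x1=(-0.8372) x2=(1.8639)
step 17: x0=(-0.0113) x1=(-0.8353) x2=(1.8635)
step 18: x0=(0.0050) x1=(-0.9235) x2=(1.8630)
step 19: x0=(0.0270) x1=(-1.0215) x2=(1.8625)
step 20: x0=(0.0480) x1=(-1.1177) x2=(1.8619)
step 21: x0=(0.0679) x1=(-1.2116) x2=(1.8611)
step 22: x0=(0.0869) x1=(-1.3040) x2=(1.8603)
step 23: x0=(0.1056) x1=(-1.3955) x2=(1.8593)
step 24: x0=(0.1241) x1=(-1.4864) x2=(1.8582)
step 25: x0=(0.1424) x1=(-1.5770) x2=(1.8570)
step 26: x0=(0.1608) x1=(-1.6674) x2=(1.8556)
step 27: x0=(0.1793) x1=(-1.7576) x2=(1.8541)
step 28: x0=(0.1978) x1=(-1.8477) x2=(1.8524)
step 29: x0=(0.2165) x1=(-1.9377) x2=(1.8505)
step 30: x0=(0.2353) x1=(-2.0276) x2=(1.8484)
step 31: x0=(0.2543) x1=(-2.1176) x2=(1.8461)
step 32: x0=(0.2735) x1=(-2.2075) x2=(1.8436)
step 33: x0=(0.2930) x1=(-2.2974) x2=(1.8408)
step 34: x0=(0.3127) x1=(-2.3872) x2=(1.8377)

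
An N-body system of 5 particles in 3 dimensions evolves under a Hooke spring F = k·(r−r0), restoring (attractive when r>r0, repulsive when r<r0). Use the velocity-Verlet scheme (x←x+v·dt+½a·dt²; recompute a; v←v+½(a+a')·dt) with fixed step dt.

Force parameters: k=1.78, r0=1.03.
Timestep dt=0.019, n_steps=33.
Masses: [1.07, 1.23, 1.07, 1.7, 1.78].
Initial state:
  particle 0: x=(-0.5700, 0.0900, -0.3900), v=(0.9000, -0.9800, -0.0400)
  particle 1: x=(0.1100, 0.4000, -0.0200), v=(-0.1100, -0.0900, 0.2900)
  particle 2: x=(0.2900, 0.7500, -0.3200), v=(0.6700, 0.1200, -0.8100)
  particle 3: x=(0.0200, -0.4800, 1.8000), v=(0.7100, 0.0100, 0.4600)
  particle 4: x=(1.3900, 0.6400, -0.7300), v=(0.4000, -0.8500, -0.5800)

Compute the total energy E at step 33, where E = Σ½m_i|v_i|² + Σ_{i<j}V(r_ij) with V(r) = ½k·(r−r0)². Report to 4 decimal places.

step 0: x0=(-0.5700, 0.0900, -0.3900) x1=(0.1100, 0.4000, -0.0200) x2=(0.2900, 0.7500, -0.3200) x3=(0.0200, -0.4800, 1.8000) x4=(1.3900, 0.6400, -0.7300)
step 1: x0=(-0.5525, 0.0714, -0.3905) x1=(0.1080, 0.3981, -0.0142) x2=(0.3028, 0.7522, -0.3351) x3=(0.0336, -0.4794, 1.8078) x4=(1.3972, 0.6237, -0.7406)
step 2: x0=(-0.5344, 0.0527, -0.3904) x1=(0.1062, 0.3959, -0.0078) x2=(0.3156, 0.7541, -0.3497) x3=(0.0476, -0.4780, 1.8137) x4=(1.4035, 0.6069, -0.7505)
step 3: x0=(-0.5155, 0.0339, -0.3897) x1=(0.1045, 0.3934, -0.0009) x2=(0.3285, 0.7557, -0.3638) x3=(0.0618, -0.4757, 1.8176) x4=(1.4089, 0.5898, -0.7596)
step 4: x0=(-0.4959, 0.0152, -0.3884) x1=(0.1031, 0.3905, 0.0065) x2=(0.3415, 0.7570, -0.3773) x3=(0.0763, -0.4726, 1.8196) x4=(1.4134, 0.5723, -0.7679)
step 5: x0=(-0.4756, -0.0036, -0.3866) x1=(0.1018, 0.3874, 0.0145) x2=(0.3545, 0.7581, -0.3902) x3=(0.0911, -0.4687, 1.8196) x4=(1.4171, 0.5545, -0.7753)
step 6: x0=(-0.4546, -0.0224, -0.3842) x1=(0.1008, 0.3841, 0.0231) x2=(0.3675, 0.7587, -0.4025) x3=(0.1061, -0.4641, 1.8177) x4=(1.4200, 0.5363, -0.7820)
step 7: x0=(-0.4330, -0.0412, -0.3813) x1=(0.1000, 0.3804, 0.0321) x2=(0.3806, 0.7591, -0.4142) x3=(0.1215, -0.4586, 1.8139) x4=(1.4220, 0.5177, -0.7879)
step 8: x0=(-0.4107, -0.0600, -0.3778) x1=(0.0994, 0.3766, 0.0417) x2=(0.3937, 0.7591, -0.4253) x3=(0.1371, -0.4525, 1.8081) x4=(1.4232, 0.4988, -0.7930)
step 9: x0=(-0.3877, -0.0788, -0.3738) x1=(0.0991, 0.3725, 0.0517) x2=(0.4068, 0.7587, -0.4358) x3=(0.1529, -0.4455, 1.8004) x4=(1.4235, 0.4796, -0.7972)
step 10: x0=(-0.3640, -0.0977, -0.3693) x1=(0.0990, 0.3682, 0.0622) x2=(0.4199, 0.7579, -0.4456) x3=(0.1690, -0.4379, 1.7908) x4=(1.4231, 0.4601, -0.8007)
step 11: x0=(-0.3397, -0.1164, -0.3643) x1=(0.0992, 0.3637, 0.0731) x2=(0.4329, 0.7567, -0.4547) x3=(0.1854, -0.4295, 1.7793) x4=(1.4218, 0.4402, -0.8033)
step 12: x0=(-0.3148, -0.1352, -0.3588) x1=(0.0997, 0.3591, 0.0845) x2=(0.4459, 0.7551, -0.4632) x3=(0.2020, -0.4205, 1.7659) x4=(1.4198, 0.4201, -0.8052)
step 13: x0=(-0.2893, -0.1539, -0.3529) x1=(0.1004, 0.3542, 0.0962) x2=(0.4589, 0.7531, -0.4710) x3=(0.2188, -0.4108, 1.7507) x4=(1.4171, 0.3996, -0.8062)
step 14: x0=(-0.2632, -0.1726, -0.3465) x1=(0.1014, 0.3493, 0.1084) x2=(0.4719, 0.7507, -0.4782) x3=(0.2359, -0.4004, 1.7337) x4=(1.4136, 0.3789, -0.8065)
step 15: x0=(-0.2365, -0.1913, -0.3397) x1=(0.1027, 0.3442, 0.1209) x2=(0.4848, 0.7479, -0.4846) x3=(0.2532, -0.3895, 1.7149) x4=(1.4094, 0.3579, -0.8060)
step 16: x0=(-0.2092, -0.2099, -0.3324) x1=(0.1043, 0.3389, 0.1337) x2=(0.4976, 0.7446, -0.4904) x3=(0.2707, -0.3779, 1.6943) x4=(1.4044, 0.3367, -0.8047)
step 17: x0=(-0.1814, -0.2284, -0.3248) x1=(0.1061, 0.3336, 0.1468) x2=(0.5103, 0.7409, -0.4954) x3=(0.2884, -0.3658, 1.6720) x4=(1.3988, 0.3152, -0.8026)
step 18: x0=(-0.1531, -0.2469, -0.3167) x1=(0.1083, 0.3282, 0.1602) x2=(0.5230, 0.7368, -0.4998) x3=(0.3063, -0.3532, 1.6481) x4=(1.3926, 0.2934, -0.7997)
step 19: x0=(-0.1242, -0.2653, -0.3083) x1=(0.1107, 0.3227, 0.1739) x2=(0.5355, 0.7323, -0.5035) x3=(0.3244, -0.3401, 1.6225) x4=(1.3857, 0.2715, -0.7962)
step 20: x0=(-0.0948, -0.2835, -0.2996) x1=(0.1134, 0.3171, 0.1877) x2=(0.5480, 0.7274, -0.5065) x3=(0.3426, -0.3264, 1.5954) x4=(1.3783, 0.2493, -0.7919)
step 21: x0=(-0.0650, -0.3017, -0.2906) x1=(0.1164, 0.3114, 0.2018) x2=(0.5603, 0.7220, -0.5088) x3=(0.3611, -0.3124, 1.5668) x4=(1.3702, 0.2270, -0.7868)
step 22: x0=(-0.0347, -0.3198, -0.2812) x1=(0.1196, 0.3057, 0.2160) x2=(0.5725, 0.7163, -0.5104) x3=(0.3797, -0.2979, 1.5366) x4=(1.3616, 0.2045, -0.7811)
step 23: x0=(-0.0039, -0.3378, -0.2716) x1=(0.1231, 0.2999, 0.2303) x2=(0.5846, 0.7102, -0.5114) x3=(0.3985, -0.2830, 1.5051) x4=(1.3524, 0.1818, -0.7747)
step 24: x0=(0.0272, -0.3557, -0.2616) x1=(0.1269, 0.2941, 0.2447) x2=(0.5966, 0.7036, -0.5117) x3=(0.4174, -0.2678, 1.4722) x4=(1.3428, 0.1589, -0.7676)
step 25: x0=(0.0587, -0.3734, -0.2515) x1=(0.1310, 0.2883, 0.2592) x2=(0.6084, 0.6967, -0.5113) x3=(0.4365, -0.2522, 1.4381) x4=(1.3327, 0.1359, -0.7599)
step 26: x0=(0.0906, -0.3910, -0.2411) x1=(0.1353, 0.2825, 0.2737) x2=(0.6201, 0.6895, -0.5103) x3=(0.4557, -0.2364, 1.4027) x4=(1.3221, 0.1128, -0.7515)
step 27: x0=(0.1229, -0.4084, -0.2305) x1=(0.1399, 0.2766, 0.2882) x2=(0.6317, 0.6818, -0.5087) x3=(0.4751, -0.2202, 1.3661) x4=(1.3111, 0.0895, -0.7425)
step 28: x0=(0.1554, -0.4257, -0.2198) x1=(0.1447, 0.2708, 0.3027) x2=(0.6431, 0.6739, -0.5065) x3=(0.4946, -0.2039, 1.3285) x4=(1.2997, 0.0661, -0.7330)
step 29: x0=(0.1882, -0.4429, -0.2088) x1=(0.1497, 0.2649, 0.3171) x2=(0.6544, 0.6656, -0.5037) x3=(0.5142, -0.1873, 1.2898) x4=(1.2879, 0.0427, -0.7229)
step 30: x0=(0.2213, -0.4599, -0.1977) x1=(0.1549, 0.2590, 0.3314) x2=(0.6655, 0.6569, -0.5003) x3=(0.5340, -0.1705, 1.2502) x4=(1.2758, 0.0191, -0.7122)
step 31: x0=(0.2546, -0.4767, -0.1865) x1=(0.1604, 0.2532, 0.3456) x2=(0.6765, 0.6480, -0.4964) x3=(0.5538, -0.1536, 1.2097) x4=(1.2634, -0.0045, -0.7010)
step 32: x0=(0.2881, -0.4934, -0.1751) x1=(0.1660, 0.2473, 0.3596) x2=(0.6874, 0.6388, -0.4919) x3=(0.5738, -0.1365, 1.1684) x4=(1.2507, -0.0282, -0.6894)
step 33: x0=(0.3218, -0.5099, -0.1636) x1=(0.1719, 0.2415, 0.3735) x2=(0.6981, 0.6293, -0.4869) x3=(0.5940, -0.1193, 1.1264) x4=(1.2377, -0.0519, -0.6773)
step 0 velocities: v0=(0.9000, -0.9800, -0.0400) v1=(-0.1100, -0.0900, 0.2900) v2=(0.6700, 0.1200, -0.8100) v3=(0.7100, 0.0100, 0.4600) v4=(0.4000, -0.8500, -0.5800)
step 0: KE=3.3043, PE=9.4508, E=12.7551
step 33 velocities: v0=(1.7768, -0.8656, 0.6068) v1=(0.3110, -0.3061, 0.7229) v2=(0.5615, -0.5051, 0.2746) v3=(1.0618, 0.9055, -2.2299) v4=(-0.6888, -1.2489, 0.6491)
step 33: KE=11.1381, PE=1.6139, E=12.7520

12.7520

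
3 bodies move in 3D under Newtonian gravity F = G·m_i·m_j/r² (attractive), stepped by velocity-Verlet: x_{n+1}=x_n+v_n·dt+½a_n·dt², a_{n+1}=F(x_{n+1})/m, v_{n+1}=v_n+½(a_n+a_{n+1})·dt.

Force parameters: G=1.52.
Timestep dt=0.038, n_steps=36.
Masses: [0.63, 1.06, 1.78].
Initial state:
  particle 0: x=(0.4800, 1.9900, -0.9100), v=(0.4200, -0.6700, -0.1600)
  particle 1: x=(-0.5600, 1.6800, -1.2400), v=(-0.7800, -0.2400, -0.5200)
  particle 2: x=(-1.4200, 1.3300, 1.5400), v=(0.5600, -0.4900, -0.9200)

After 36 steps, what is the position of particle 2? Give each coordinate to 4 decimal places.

(-0.5561, 0.7336, -0.0539)

step 0: x0=(0.4800, 1.9900, -0.9100) x1=(-0.5600, 1.6800, -1.2400) x2=(-1.4200, 1.3300, 1.5400)
step 1: x0=(0.4950, 1.9643, -0.9162) x1=(-0.5892, 1.6710, -1.2594) x2=(-1.3986, 1.3114, 1.5049)
step 2: x0=(0.5082, 1.9380, -0.9226) x1=(-0.6176, 1.6622, -1.2780) x2=(-1.3771, 1.2929, 1.4693)
step 3: x0=(0.5197, 1.9113, -0.9291) x1=(-0.6453, 1.6535, -1.2960) x2=(-1.3554, 1.2744, 1.4335)
step 4: x0=(0.5296, 1.8842, -0.9358) x1=(-0.6723, 1.6450, -1.3132) x2=(-1.3336, 1.2560, 1.3972)
step 5: x0=(0.5379, 1.8568, -0.9425) x1=(-0.6986, 1.6366, -1.3296) x2=(-1.3116, 1.2377, 1.3605)
step 6: x0=(0.5446, 1.8290, -0.9493) x1=(-0.7242, 1.6282, -1.3454) x2=(-1.2894, 1.2195, 1.3234)
step 7: x0=(0.5499, 1.8010, -0.9562) x1=(-0.7492, 1.6198, -1.3604) x2=(-1.2671, 1.2013, 1.2859)
step 8: x0=(0.5537, 1.7727, -0.9631) x1=(-0.7737, 1.6115, -1.3748) x2=(-1.2446, 1.1832, 1.2480)
step 9: x0=(0.5561, 1.7442, -0.9700) x1=(-0.7975, 1.6032, -1.3883) x2=(-1.2220, 1.1652, 1.2097)
step 10: x0=(0.5571, 1.7155, -0.9769) x1=(-0.8208, 1.5948, -1.4012) x2=(-1.1992, 1.1473, 1.1709)
step 11: x0=(0.5568, 1.6865, -0.9837) x1=(-0.8436, 1.5864, -1.4133) x2=(-1.1763, 1.1295, 1.1316)
step 12: x0=(0.5551, 1.6574, -0.9904) x1=(-0.8658, 1.5780, -1.4247) x2=(-1.1532, 1.1117, 1.0919)
step 13: x0=(0.5521, 1.6282, -0.9971) x1=(-0.8874, 1.5694, -1.4353) x2=(-1.1299, 1.0941, 1.0517)
step 14: x0=(0.5478, 1.5988, -1.0037) x1=(-0.9086, 1.5608, -1.4451) x2=(-1.1065, 1.0766, 1.0110)
step 15: x0=(0.5422, 1.5693, -1.0101) x1=(-0.9292, 1.5521, -1.4541) x2=(-1.0830, 1.0591, 0.9698)
step 16: x0=(0.5352, 1.5396, -1.0164) x1=(-0.9493, 1.5433, -1.4624) x2=(-1.0592, 1.0418, 0.9280)
step 17: x0=(0.5270, 1.5099, -1.0225) x1=(-0.9689, 1.5343, -1.4699) x2=(-1.0354, 1.0247, 0.8858)
step 18: x0=(0.5175, 1.4800, -1.0285) x1=(-0.9880, 1.5252, -1.4765) x2=(-1.0114, 1.0076, 0.8429)
step 19: x0=(0.5067, 1.4500, -1.0342) x1=(-1.0065, 1.5159, -1.4823) x2=(-0.9873, 0.9907, 0.7995)
step 20: x0=(0.4945, 1.4200, -1.0396) x1=(-1.0245, 1.5064, -1.4873) x2=(-0.9630, 0.9739, 0.7555)
step 21: x0=(0.4811, 1.3898, -1.0448) x1=(-1.0420, 1.4967, -1.4914) x2=(-0.9385, 0.9573, 0.7109)
step 22: x0=(0.4663, 1.3596, -1.0497) x1=(-1.0589, 1.4868, -1.4945) x2=(-0.9140, 0.9408, 0.6657)
step 23: x0=(0.4502, 1.3293, -1.0542) x1=(-1.0752, 1.4767, -1.4968) x2=(-0.8892, 0.9245, 0.6198)
step 24: x0=(0.4326, 1.2990, -1.0583) x1=(-1.0909, 1.4663, -1.4982) x2=(-0.8644, 0.9083, 0.5732)
step 25: x0=(0.4137, 1.2685, -1.0621) x1=(-1.1061, 1.4557, -1.4986) x2=(-0.8394, 0.8924, 0.5258)
step 26: x0=(0.3933, 1.2381, -1.0654) x1=(-1.1205, 1.4447, -1.4980) x2=(-0.8143, 0.8766, 0.4778)
step 27: x0=(0.3715, 1.2075, -1.0681) x1=(-1.1344, 1.4334, -1.4964) x2=(-0.7890, 0.8611, 0.4289)
step 28: x0=(0.3481, 1.1769, -1.0703) x1=(-1.1475, 1.4218, -1.4938) x2=(-0.7637, 0.8458, 0.3793)
step 29: x0=(0.3232, 1.1463, -1.0719) x1=(-1.1600, 1.4098, -1.4901) x2=(-0.7382, 0.8307, 0.3287)
step 30: x0=(0.2966, 1.1156, -1.0728) x1=(-1.1717, 1.3975, -1.4853) x2=(-0.7125, 0.8159, 0.2773)
step 31: x0=(0.2684, 1.0848, -1.0728) x1=(-1.1825, 1.3847, -1.4793) x2=(-0.6868, 0.8013, 0.2249)
step 32: x0=(0.2383, 1.0540, -1.0720) x1=(-1.1926, 1.3714, -1.4722) x2=(-0.6609, 0.7871, 0.1715)
step 33: x0=(0.2064, 1.0231, -1.0702) x1=(-1.2017, 1.3576, -1.4639) x2=(-0.6349, 0.7732, 0.1170)
step 34: x0=(0.1725, 0.9921, -1.0671) x1=(-1.2098, 1.3433, -1.4543) x2=(-0.6087, 0.7596, 0.0613)
step 35: x0=(0.1364, 0.9611, -1.0628) x1=(-1.2169, 1.3284, -1.4434) x2=(-0.5825, 0.7464, 0.0044)
step 36: x0=(0.0981, 0.9299, -1.0568) x1=(-1.2229, 1.3128, -1.4311) x2=(-0.5561, 0.7336, -0.0539)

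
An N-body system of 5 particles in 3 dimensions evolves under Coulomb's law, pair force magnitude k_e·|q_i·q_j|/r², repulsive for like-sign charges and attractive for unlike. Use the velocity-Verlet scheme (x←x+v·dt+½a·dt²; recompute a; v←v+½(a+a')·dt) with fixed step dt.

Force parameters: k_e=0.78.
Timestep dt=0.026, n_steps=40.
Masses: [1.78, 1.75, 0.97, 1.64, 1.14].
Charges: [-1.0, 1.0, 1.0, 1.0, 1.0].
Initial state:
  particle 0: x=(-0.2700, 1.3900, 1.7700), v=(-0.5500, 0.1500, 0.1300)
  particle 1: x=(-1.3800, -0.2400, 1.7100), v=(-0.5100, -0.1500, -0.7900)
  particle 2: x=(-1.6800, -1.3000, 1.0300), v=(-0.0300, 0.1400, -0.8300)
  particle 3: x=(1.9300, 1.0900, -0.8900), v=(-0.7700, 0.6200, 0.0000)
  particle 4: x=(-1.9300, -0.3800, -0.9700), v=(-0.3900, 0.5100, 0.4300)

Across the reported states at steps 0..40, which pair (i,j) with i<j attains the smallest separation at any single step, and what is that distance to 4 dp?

pair (1,2), distance 1.2403

step 0: x0=(-0.2700, 1.3900, 1.7700) x1=(-1.3800, -0.2400, 1.7100) x2=(-1.6800, -1.3000, 1.0300) x3=(1.9300, 1.0900, -0.8900) x4=(-1.9300, -0.3800, -0.9700)
step 1: x0=(-0.2843, 1.3938, 1.7734) x1=(-1.3932, -0.2438, 1.6895) x2=(-1.6808, -1.2965, 1.0084) x3=(1.9100, 1.1061, -0.8900) x4=(-1.9402, -0.3667, -0.9589)
step 2: x0=(-0.2987, 1.3976, 1.7767) x1=(-1.4064, -0.2474, 1.6692) x2=(-1.6817, -1.2933, 0.9867) x3=(1.8900, 1.1223, -0.8900) x4=(-1.9503, -0.3534, -0.9479)
step 3: x0=(-0.3131, 1.4012, 1.7799) x1=(-1.4194, -0.2508, 1.6490) x2=(-1.6826, -1.2903, 0.9650) x3=(1.8700, 1.1385, -0.8900) x4=(-1.9606, -0.3400, -0.9370)
step 4: x0=(-0.3276, 1.4048, 1.7831) x1=(-1.4324, -0.2539, 1.6290) x2=(-1.6835, -1.2877, 0.9433) x3=(1.8501, 1.1547, -0.8900) x4=(-1.9708, -0.3266, -0.9263)
step 5: x0=(-0.3421, 1.4082, 1.7863) x1=(-1.4453, -0.2569, 1.6092) x2=(-1.6846, -1.2854, 0.9215) x3=(1.8302, 1.1709, -0.8899) x4=(-1.9811, -0.3131, -0.9157)
step 6: x0=(-0.3567, 1.4116, 1.7894) x1=(-1.4581, -0.2596, 1.5895) x2=(-1.6856, -1.2833, 0.8996) x3=(1.8103, 1.1871, -0.8899) x4=(-1.9915, -0.2996, -0.9052)
step 7: x0=(-0.3713, 1.4148, 1.7925) x1=(-1.4709, -0.2621, 1.5700) x2=(-1.6867, -1.2816, 0.8777) x3=(1.7905, 1.2034, -0.8899) x4=(-2.0018, -0.2860, -0.8948)
step 8: x0=(-0.3860, 1.4180, 1.7955) x1=(-1.4836, -0.2644, 1.5506) x2=(-1.6878, -1.2802, 0.8557) x3=(1.7706, 1.2197, -0.8898) x4=(-2.0123, -0.2724, -0.8846)
step 9: x0=(-0.4007, 1.4210, 1.7984) x1=(-1.4962, -0.2665, 1.5315) x2=(-1.6890, -1.2790, 0.8337) x3=(1.7508, 1.2360, -0.8898) x4=(-2.0227, -0.2587, -0.8746)
step 10: x0=(-0.4155, 1.4240, 1.8013) x1=(-1.5087, -0.2684, 1.5125) x2=(-1.6902, -1.2783, 0.8116) x3=(1.7310, 1.2523, -0.8897) x4=(-2.0332, -0.2449, -0.8646)
step 11: x0=(-0.4303, 1.4268, 1.8042) x1=(-1.5212, -0.2701, 1.4936) x2=(-1.6914, -1.2778, 0.7895) x3=(1.7113, 1.2686, -0.8897) x4=(-2.0438, -0.2310, -0.8549)
step 12: x0=(-0.4451, 1.4296, 1.8070) x1=(-1.5336, -0.2716, 1.4750) x2=(-1.6926, -1.2777, 0.7673) x3=(1.6915, 1.2850, -0.8896) x4=(-2.0544, -0.2171, -0.8452)
step 13: x0=(-0.4600, 1.4322, 1.8097) x1=(-1.5460, -0.2728, 1.4565) x2=(-1.6939, -1.2778, 0.7450) x3=(1.6718, 1.3014, -0.8895) x4=(-2.0650, -0.2031, -0.8357)
step 14: x0=(-0.4750, 1.4348, 1.8124) x1=(-1.5583, -0.2738, 1.4383) x2=(-1.6951, -1.2784, 0.7227) x3=(1.6521, 1.3178, -0.8895) x4=(-2.0757, -0.1891, -0.8264)
step 15: x0=(-0.4899, 1.4373, 1.8150) x1=(-1.5705, -0.2747, 1.4202) x2=(-1.6964, -1.2792, 0.7003) x3=(1.6325, 1.3343, -0.8894) x4=(-2.0865, -0.1749, -0.8172)
step 16: x0=(-0.5050, 1.4397, 1.8175) x1=(-1.5827, -0.2753, 1.4023) x2=(-1.6977, -1.2804, 0.6779) x3=(1.6129, 1.3508, -0.8893) x4=(-2.0973, -0.1607, -0.8082)
step 17: x0=(-0.5200, 1.4419, 1.8200) x1=(-1.5948, -0.2757, 1.3846) x2=(-1.6990, -1.2820, 0.6554) x3=(1.5933, 1.3673, -0.8892) x4=(-2.1082, -0.1464, -0.7993)
step 18: x0=(-0.5351, 1.4441, 1.8224) x1=(-1.6069, -0.2759, 1.3671) x2=(-1.7002, -1.2839, 0.6328) x3=(1.5737, 1.3838, -0.8891) x4=(-2.1191, -0.1320, -0.7906)
step 19: x0=(-0.5503, 1.4462, 1.8247) x1=(-1.6189, -0.2759, 1.3498) x2=(-1.7015, -1.2861, 0.6102) x3=(1.5541, 1.4003, -0.8890) x4=(-2.1301, -0.1175, -0.7821)
step 20: x0=(-0.5655, 1.4482, 1.8270) x1=(-1.6309, -0.2757, 1.3327) x2=(-1.7027, -1.2887, 0.5876) x3=(1.5346, 1.4169, -0.8889) x4=(-2.1411, -0.1029, -0.7737)
step 21: x0=(-0.5807, 1.4501, 1.8292) x1=(-1.6428, -0.2753, 1.3158) x2=(-1.7040, -1.2916, 0.5648) x3=(1.5151, 1.4335, -0.8888) x4=(-2.1522, -0.0882, -0.7655)
step 22: x0=(-0.5960, 1.4519, 1.8314) x1=(-1.6547, -0.2748, 1.2991) x2=(-1.7052, -1.2949, 0.5420) x3=(1.4957, 1.4501, -0.8886) x4=(-2.1634, -0.0734, -0.7574)
step 23: x0=(-0.6113, 1.4536, 1.8335) x1=(-1.6665, -0.2740, 1.2826) x2=(-1.7064, -1.2985, 0.5192) x3=(1.4762, 1.4668, -0.8885) x4=(-2.1746, -0.0585, -0.7495)
step 24: x0=(-0.6267, 1.4553, 1.8355) x1=(-1.6783, -0.2730, 1.2663) x2=(-1.7076, -1.3025, 0.4963) x3=(1.4568, 1.4834, -0.8884) x4=(-2.1859, -0.0435, -0.7418)
step 25: x0=(-0.6421, 1.4568, 1.8374) x1=(-1.6900, -0.2718, 1.2502) x2=(-1.7087, -1.3068, 0.4733) x3=(1.4374, 1.5001, -0.8882) x4=(-2.1973, -0.0284, -0.7342)
step 26: x0=(-0.6575, 1.4583, 1.8393) x1=(-1.7017, -0.2705, 1.2343) x2=(-1.7098, -1.3115, 0.4503) x3=(1.4181, 1.5169, -0.8881) x4=(-2.2087, -0.0132, -0.7268)
step 27: x0=(-0.6730, 1.4596, 1.8411) x1=(-1.7134, -0.2690, 1.2186) x2=(-1.7108, -1.3165, 0.4273) x3=(1.3988, 1.5336, -0.8879) x4=(-2.2203, 0.0022, -0.7196)
step 28: x0=(-0.6885, 1.4609, 1.8428) x1=(-1.7250, -0.2673, 1.2031) x2=(-1.7119, -1.3219, 0.4041) x3=(1.3795, 1.5504, -0.8878) x4=(-2.2319, 0.0177, -0.7125)
step 29: x0=(-0.7041, 1.4621, 1.8445) x1=(-1.7366, -0.2654, 1.1879) x2=(-1.7128, -1.3276, 0.3810) x3=(1.3602, 1.5672, -0.8876) x4=(-2.2435, 0.0333, -0.7056)
step 30: x0=(-0.7197, 1.4632, 1.8461) x1=(-1.7481, -0.2634, 1.1728) x2=(-1.7137, -1.3336, 0.3577) x3=(1.3410, 1.5840, -0.8874) x4=(-2.2553, 0.0490, -0.6988)
step 31: x0=(-0.7353, 1.4642, 1.8476) x1=(-1.7596, -0.2612, 1.1579) x2=(-1.7146, -1.3400, 0.3344) x3=(1.3217, 1.6009, -0.8872) x4=(-2.2671, 0.0649, -0.6922)
step 32: x0=(-0.7510, 1.4651, 1.8490) x1=(-1.7711, -0.2588, 1.1433) x2=(-1.7154, -1.3467, 0.3111) x3=(1.3026, 1.6177, -0.8870) x4=(-2.2790, 0.0809, -0.6858)
step 33: x0=(-0.7667, 1.4660, 1.8504) x1=(-1.7826, -0.2563, 1.1288) x2=(-1.7162, -1.3538, 0.2876) x3=(1.2834, 1.6346, -0.8868) x4=(-2.2910, 0.0970, -0.6795)
step 34: x0=(-0.7824, 1.4667, 1.8516) x1=(-1.7940, -0.2536, 1.1145) x2=(-1.7169, -1.3612, 0.2642) x3=(1.2643, 1.6516, -0.8866) x4=(-2.3031, 0.1133, -0.6734)
step 35: x0=(-0.7982, 1.4674, 1.8528) x1=(-1.8053, -0.2507, 1.1005) x2=(-1.7175, -1.3689, 0.2407) x3=(1.2452, 1.6685, -0.8864) x4=(-2.3153, 0.1297, -0.6674)
step 36: x0=(-0.8140, 1.4680, 1.8540) x1=(-1.8167, -0.2477, 1.0867) x2=(-1.7181, -1.3769, 0.2171) x3=(1.2261, 1.6855, -0.8862) x4=(-2.3275, 0.1463, -0.6616)
step 37: x0=(-0.8299, 1.4685, 1.8550) x1=(-1.8280, -0.2446, 1.0730) x2=(-1.7186, -1.3853, 0.1934) x3=(1.2071, 1.7025, -0.8860) x4=(-2.3399, 0.1630, -0.6560)
step 38: x0=(-0.8458, 1.4689, 1.8560) x1=(-1.8393, -0.2413, 1.0596) x2=(-1.7190, -1.3940, 0.1697) x3=(1.1880, 1.7196, -0.8858) x4=(-2.3523, 0.1799, -0.6505)
step 39: x0=(-0.8617, 1.4692, 1.8569) x1=(-1.8505, -0.2379, 1.0463) x2=(-1.7194, -1.4030, 0.1460) x3=(1.1690, 1.7367, -0.8855) x4=(-2.3648, 0.1968, -0.6451)
step 40: x0=(-0.8776, 1.4694, 1.8577) x1=(-1.8618, -0.2344, 1.0333) x2=(-1.7197, -1.4123, 0.1221) x3=(1.1501, 1.7538, -0.8853) x4=(-2.3774, 0.2140, -0.6399)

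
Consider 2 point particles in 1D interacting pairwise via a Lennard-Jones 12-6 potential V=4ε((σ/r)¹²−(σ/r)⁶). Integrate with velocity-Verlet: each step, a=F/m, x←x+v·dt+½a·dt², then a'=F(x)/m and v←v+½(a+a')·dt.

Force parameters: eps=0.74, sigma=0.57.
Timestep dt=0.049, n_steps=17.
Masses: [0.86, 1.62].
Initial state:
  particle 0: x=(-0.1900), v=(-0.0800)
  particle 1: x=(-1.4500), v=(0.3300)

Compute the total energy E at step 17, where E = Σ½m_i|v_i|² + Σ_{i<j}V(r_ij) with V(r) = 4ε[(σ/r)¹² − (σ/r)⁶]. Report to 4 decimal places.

step 0: x0=(-0.1900) x1=(-1.4500)
step 1: x0=(-0.1941) x1=(-1.4337)
step 2: x0=(-0.1985) x1=(-1.4173)
step 3: x0=(-0.2034) x1=(-1.4006)
step 4: x0=(-0.2088) x1=(-1.3837)
step 5: x0=(-0.2146) x1=(-1.3665)
step 6: x0=(-0.2211) x1=(-1.3489)
step 7: x0=(-0.2283) x1=(-1.3310)
step 8: x0=(-0.2364) x1=(-1.3127)
step 9: x0=(-0.2454) x1=(-1.2938)
step 10: x0=(-0.2555) x1=(-1.2743)
step 11: x0=(-0.2671) x1=(-1.2541)
step 12: x0=(-0.2804) x1=(-1.2330)
step 13: x0=(-0.2958) x1=(-1.2107)
step 14: x0=(-0.3141) x1=(-1.1869)
step 15: x0=(-0.3360) x1=(-1.1611)
step 16: x0=(-0.3631) x1=(-1.1327)
step 17: x0=(-0.3973) x1=(-1.1004)
step 0 velocities: v0=(-0.0800) v1=(0.3300)
step 0: KE=0.0910, PE=-0.0252, E=0.0658
step 17 velocities: v0=(-0.7865) v1=(0.7051)
step 17: KE=0.6687, PE=-0.6019, E=0.0668

0.0668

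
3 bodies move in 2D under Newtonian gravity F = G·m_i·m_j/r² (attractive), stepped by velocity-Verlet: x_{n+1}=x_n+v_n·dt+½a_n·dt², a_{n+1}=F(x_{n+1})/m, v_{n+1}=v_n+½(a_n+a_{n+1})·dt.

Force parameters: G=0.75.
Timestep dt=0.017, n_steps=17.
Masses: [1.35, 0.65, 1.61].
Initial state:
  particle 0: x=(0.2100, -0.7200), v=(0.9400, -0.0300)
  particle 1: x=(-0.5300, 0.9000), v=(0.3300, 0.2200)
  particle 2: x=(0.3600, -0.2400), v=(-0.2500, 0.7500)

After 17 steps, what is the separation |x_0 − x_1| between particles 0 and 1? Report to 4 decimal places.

step 0: x0=(0.2100, -0.7200) x1=(-0.5300, 0.9000) x2=(0.3600, -0.2400)
step 1: x0=(0.2262, -0.7198) x1=(-0.5243, 0.9036) x2=(0.3556, -0.2278)
step 2: x0=(0.2427, -0.7183) x1=(-0.5185, 0.9070) x2=(0.3508, -0.2166)
step 3: x0=(0.2594, -0.7155) x1=(-0.5125, 0.9102) x2=(0.3457, -0.2064)
step 4: x0=(0.2764, -0.7113) x1=(-0.5064, 0.9132) x2=(0.3405, -0.1973)
step 5: x0=(0.2935, -0.7058) x1=(-0.5002, 0.9160) x2=(0.3350, -0.1892)
step 6: x0=(0.3107, -0.6989) x1=(-0.4937, 0.9185) x2=(0.3294, -0.1821)
step 7: x0=(0.3279, -0.6908) x1=(-0.4872, 0.9208) x2=(0.3237, -0.1761)
step 8: x0=(0.3451, -0.6812) x1=(-0.4805, 0.9229) x2=(0.3180, -0.1711)
step 9: x0=(0.3622, -0.6703) x1=(-0.4736, 0.9247) x2=(0.3123, -0.1671)
step 10: x0=(0.3791, -0.6580) x1=(-0.4666, 0.9263) x2=(0.3067, -0.1643)
step 11: x0=(0.3959, -0.6443) x1=(-0.4594, 0.9276) x2=(0.3012, -0.1625)
step 12: x0=(0.4123, -0.6291) x1=(-0.4521, 0.9288) x2=(0.2959, -0.1619)
step 13: x0=(0.4283, -0.6124) x1=(-0.4446, 0.9296) x2=(0.2909, -0.1624)
step 14: x0=(0.4438, -0.5941) x1=(-0.4369, 0.9303) x2=(0.2861, -0.1641)
step 15: x0=(0.4588, -0.5743) x1=(-0.4291, 0.9306) x2=(0.2819, -0.1671)
step 16: x0=(0.4730, -0.5528) x1=(-0.4212, 0.9307) x2=(0.2781, -0.1713)
step 17: x0=(0.4864, -0.5296) x1=(-0.4130, 0.9306) x2=(0.2751, -0.1769)

1.7149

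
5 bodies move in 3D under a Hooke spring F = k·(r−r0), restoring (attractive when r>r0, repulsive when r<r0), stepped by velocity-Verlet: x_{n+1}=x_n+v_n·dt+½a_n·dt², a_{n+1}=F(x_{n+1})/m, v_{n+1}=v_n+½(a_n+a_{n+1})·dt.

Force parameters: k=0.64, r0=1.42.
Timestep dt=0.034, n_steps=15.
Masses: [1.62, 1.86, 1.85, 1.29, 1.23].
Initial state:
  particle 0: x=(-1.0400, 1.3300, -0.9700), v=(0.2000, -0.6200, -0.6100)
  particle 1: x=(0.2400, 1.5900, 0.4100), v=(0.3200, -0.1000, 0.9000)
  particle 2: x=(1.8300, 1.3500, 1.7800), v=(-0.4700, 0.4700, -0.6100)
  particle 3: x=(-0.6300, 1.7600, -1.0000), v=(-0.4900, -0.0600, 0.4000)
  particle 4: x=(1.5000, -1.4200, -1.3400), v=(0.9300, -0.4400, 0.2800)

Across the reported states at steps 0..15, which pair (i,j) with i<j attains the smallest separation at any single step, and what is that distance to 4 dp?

step 0: x0=(-1.0400, 1.3300, -0.9700) x1=(0.2400, 1.5900, 0.4100) x2=(1.8300, 1.3500, 1.7800) x3=(-0.6300, 1.7600, -1.0000) x4=(1.5000, -1.4200, -1.3400)
step 1: x0=(-1.0325, 1.3084, -0.9903) x1=(0.2510, 1.5862, 0.4404) x2=(1.8132, 1.3657, 1.7581) x3=(-0.6456, 1.7575, -0.9859) x4=(1.5306, -1.4327, -1.3294)
step 2: x0=(-1.0235, 1.2858, -1.0097) x1=(0.2624, 1.5816, 0.4702) x2=(1.7948, 1.3807, 1.7338) x3=(-0.6592, 1.7540, -0.9709) x4=(1.5590, -1.4410, -1.3167)
step 3: x0=(-1.0130, 1.2622, -1.0283) x1=(0.2741, 1.5763, 0.4995) x2=(1.7748, 1.3951, 1.7071) x3=(-0.6708, 1.7496, -0.9548) x4=(1.5852, -1.4448, -1.3018)
step 4: x0=(-1.0010, 1.2376, -1.0459) x1=(0.2860, 1.5701, 0.5282) x2=(1.7533, 1.4088, 1.6783) x3=(-0.6802, 1.7442, -0.9377) x4=(1.6092, -1.4440, -1.2848)
step 5: x0=(-0.9874, 1.2120, -1.0627) x1=(0.2981, 1.5631, 0.5562) x2=(1.7304, 1.4219, 1.6472) x3=(-0.6877, 1.7380, -0.9196) x4=(1.6308, -1.4388, -1.2658)
step 6: x0=(-0.9724, 1.1855, -1.0786) x1=(0.3105, 1.5554, 0.5835) x2=(1.7060, 1.4342, 1.6139) x3=(-0.6931, 1.7308, -0.9005) x4=(1.6502, -1.4291, -1.2447)
step 7: x0=(-0.9558, 1.1581, -1.0936) x1=(0.3230, 1.5469, 0.6102) x2=(1.6803, 1.4458, 1.5786) x3=(-0.6965, 1.7227, -0.8803) x4=(1.6671, -1.4151, -1.2217)
step 8: x0=(-0.9376, 1.1297, -1.1078) x1=(0.3357, 1.5376, 0.6360) x2=(1.6533, 1.4566, 1.5413) x3=(-0.6980, 1.7137, -0.8591) x4=(1.6817, -1.3966, -1.1967)
step 9: x0=(-0.9179, 1.1006, -1.1210) x1=(0.3485, 1.5275, 0.6611) x2=(1.6251, 1.4667, 1.5020) x3=(-0.6975, 1.7039, -0.8369) x4=(1.6940, -1.3738, -1.1698)
step 10: x0=(-0.8967, 1.0706, -1.1334) x1=(0.3613, 1.5167, 0.6854) x2=(1.5956, 1.4761, 1.4608) x3=(-0.6952, 1.6932, -0.8137) x4=(1.7038, -1.3468, -1.1410)
step 11: x0=(-0.8739, 1.0400, -1.1449) x1=(0.3743, 1.5052, 0.7088) x2=(1.5651, 1.4847, 1.4178) x3=(-0.6909, 1.6816, -0.7895) x4=(1.7112, -1.3157, -1.1105)
step 12: x0=(-0.8496, 1.0086, -1.1555) x1=(0.3872, 1.4929, 0.7314) x2=(1.5335, 1.4925, 1.3731) x3=(-0.6849, 1.6692, -0.7643) x4=(1.7163, -1.2804, -1.0782)
step 13: x0=(-0.8238, 0.9766, -1.1652) x1=(0.4002, 1.4798, 0.7530) x2=(1.5010, 1.4995, 1.3267) x3=(-0.6771, 1.6559, -0.7382) x4=(1.7190, -1.2413, -1.0443)
step 14: x0=(-0.7965, 0.9439, -1.1740) x1=(0.4131, 1.4661, 0.7738) x2=(1.4676, 1.5058, 1.2788) x3=(-0.6676, 1.6418, -0.7112) x4=(1.7193, -1.1982, -1.0088)
step 15: x0=(-0.7679, 0.9108, -1.1819) x1=(0.4260, 1.4517, 0.7937) x2=(1.4333, 1.5114, 1.2294) x3=(-0.6564, 1.6269, -0.6834) x4=(1.7174, -1.1515, -0.9718)

pair (0,3), distance 0.5927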